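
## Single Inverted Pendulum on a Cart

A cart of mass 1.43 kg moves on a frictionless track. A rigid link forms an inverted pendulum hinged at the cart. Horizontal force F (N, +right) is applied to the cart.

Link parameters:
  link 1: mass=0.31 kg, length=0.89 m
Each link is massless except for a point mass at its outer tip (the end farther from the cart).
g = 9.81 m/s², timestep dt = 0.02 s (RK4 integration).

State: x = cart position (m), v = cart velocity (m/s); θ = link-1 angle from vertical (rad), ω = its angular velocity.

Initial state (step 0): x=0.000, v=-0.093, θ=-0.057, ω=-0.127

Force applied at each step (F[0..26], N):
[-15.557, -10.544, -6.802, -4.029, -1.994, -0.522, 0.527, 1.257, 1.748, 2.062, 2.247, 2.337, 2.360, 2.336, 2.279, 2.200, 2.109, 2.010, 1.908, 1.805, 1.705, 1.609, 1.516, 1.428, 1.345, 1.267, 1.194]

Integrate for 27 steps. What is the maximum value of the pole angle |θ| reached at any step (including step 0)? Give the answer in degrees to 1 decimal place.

Answer: 3.3°

Derivation:
apply F[0]=-15.557 → step 1: x=-0.004, v=-0.308, θ=-0.057, ω=0.101
apply F[1]=-10.544 → step 2: x=-0.012, v=-0.453, θ=-0.054, ω=0.252
apply F[2]=-6.802 → step 3: x=-0.022, v=-0.546, θ=-0.048, ω=0.345
apply F[3]=-4.029 → step 4: x=-0.033, v=-0.600, θ=-0.040, ω=0.396
apply F[4]=-1.994 → step 5: x=-0.045, v=-0.627, θ=-0.032, ω=0.418
apply F[5]=-0.522 → step 6: x=-0.058, v=-0.633, θ=-0.024, ω=0.419
apply F[6]=+0.527 → step 7: x=-0.071, v=-0.625, θ=-0.016, ω=0.405
apply F[7]=+1.257 → step 8: x=-0.083, v=-0.607, θ=-0.008, ω=0.382
apply F[8]=+1.748 → step 9: x=-0.095, v=-0.582, θ=-0.000, ω=0.354
apply F[9]=+2.062 → step 10: x=-0.106, v=-0.553, θ=0.006, ω=0.322
apply F[10]=+2.247 → step 11: x=-0.117, v=-0.522, θ=0.012, ω=0.289
apply F[11]=+2.337 → step 12: x=-0.127, v=-0.490, θ=0.018, ω=0.257
apply F[12]=+2.360 → step 13: x=-0.136, v=-0.458, θ=0.023, ω=0.225
apply F[13]=+2.336 → step 14: x=-0.145, v=-0.426, θ=0.027, ω=0.195
apply F[14]=+2.279 → step 15: x=-0.153, v=-0.396, θ=0.031, ω=0.167
apply F[15]=+2.200 → step 16: x=-0.161, v=-0.366, θ=0.034, ω=0.141
apply F[16]=+2.109 → step 17: x=-0.168, v=-0.338, θ=0.036, ω=0.117
apply F[17]=+2.010 → step 18: x=-0.175, v=-0.312, θ=0.038, ω=0.096
apply F[18]=+1.908 → step 19: x=-0.181, v=-0.287, θ=0.040, ω=0.076
apply F[19]=+1.805 → step 20: x=-0.186, v=-0.263, θ=0.041, ω=0.059
apply F[20]=+1.705 → step 21: x=-0.191, v=-0.241, θ=0.042, ω=0.044
apply F[21]=+1.609 → step 22: x=-0.196, v=-0.221, θ=0.043, ω=0.030
apply F[22]=+1.516 → step 23: x=-0.200, v=-0.201, θ=0.044, ω=0.018
apply F[23]=+1.428 → step 24: x=-0.204, v=-0.183, θ=0.044, ω=0.007
apply F[24]=+1.345 → step 25: x=-0.207, v=-0.166, θ=0.044, ω=-0.002
apply F[25]=+1.267 → step 26: x=-0.211, v=-0.150, θ=0.044, ω=-0.010
apply F[26]=+1.194 → step 27: x=-0.213, v=-0.136, θ=0.044, ω=-0.017
Max |angle| over trajectory = 0.057 rad = 3.3°.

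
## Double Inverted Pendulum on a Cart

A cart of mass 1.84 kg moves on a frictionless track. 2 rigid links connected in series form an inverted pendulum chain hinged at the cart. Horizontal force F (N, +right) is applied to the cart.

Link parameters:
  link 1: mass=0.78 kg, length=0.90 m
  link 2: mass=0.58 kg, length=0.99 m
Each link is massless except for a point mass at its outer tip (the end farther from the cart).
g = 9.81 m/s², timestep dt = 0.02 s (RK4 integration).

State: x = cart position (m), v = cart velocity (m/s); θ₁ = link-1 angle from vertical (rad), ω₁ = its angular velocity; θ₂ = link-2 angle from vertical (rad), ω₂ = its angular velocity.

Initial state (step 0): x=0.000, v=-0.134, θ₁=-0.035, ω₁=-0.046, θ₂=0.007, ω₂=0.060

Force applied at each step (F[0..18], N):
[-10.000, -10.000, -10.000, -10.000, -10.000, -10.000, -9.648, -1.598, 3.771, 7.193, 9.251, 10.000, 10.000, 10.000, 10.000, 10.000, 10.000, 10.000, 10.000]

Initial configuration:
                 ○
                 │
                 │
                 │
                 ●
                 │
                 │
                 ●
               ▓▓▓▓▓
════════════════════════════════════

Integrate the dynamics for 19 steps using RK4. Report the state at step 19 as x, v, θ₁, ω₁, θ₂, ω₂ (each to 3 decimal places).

Answer: x=-0.184, v=0.079, θ₁=0.095, ω₁=-0.103, θ₂=0.046, ω₂=0.004

Derivation:
apply F[0]=-10.000 → step 1: x=-0.004, v=-0.238, θ₁=-0.035, ω₁=0.054, θ₂=0.008, ω₂=0.075
apply F[1]=-10.000 → step 2: x=-0.010, v=-0.341, θ₁=-0.033, ω₁=0.155, θ₂=0.010, ω₂=0.090
apply F[2]=-10.000 → step 3: x=-0.017, v=-0.445, θ₁=-0.029, ω₁=0.257, θ₂=0.012, ω₂=0.105
apply F[3]=-10.000 → step 4: x=-0.027, v=-0.550, θ₁=-0.023, ω₁=0.362, θ₂=0.014, ω₂=0.118
apply F[4]=-10.000 → step 5: x=-0.039, v=-0.656, θ₁=-0.014, ω₁=0.470, θ₂=0.017, ω₂=0.130
apply F[5]=-10.000 → step 6: x=-0.054, v=-0.764, θ₁=-0.004, ω₁=0.583, θ₂=0.019, ω₂=0.139
apply F[6]=-9.648 → step 7: x=-0.070, v=-0.869, θ₁=0.009, ω₁=0.698, θ₂=0.022, ω₂=0.145
apply F[7]=-1.598 → step 8: x=-0.087, v=-0.889, θ₁=0.023, ω₁=0.722, θ₂=0.025, ω₂=0.148
apply F[8]=+3.771 → step 9: x=-0.105, v=-0.852, θ₁=0.037, ω₁=0.688, θ₂=0.028, ω₂=0.146
apply F[9]=+7.193 → step 10: x=-0.121, v=-0.780, θ₁=0.050, ω₁=0.620, θ₂=0.031, ω₂=0.141
apply F[10]=+9.251 → step 11: x=-0.136, v=-0.687, θ₁=0.062, ω₁=0.534, θ₂=0.034, ω₂=0.133
apply F[11]=+10.000 → step 12: x=-0.149, v=-0.588, θ₁=0.072, ω₁=0.444, θ₂=0.036, ω₂=0.122
apply F[12]=+10.000 → step 13: x=-0.159, v=-0.491, θ₁=0.080, ω₁=0.359, θ₂=0.039, ω₂=0.109
apply F[13]=+10.000 → step 14: x=-0.168, v=-0.395, θ₁=0.086, ω₁=0.277, θ₂=0.041, ω₂=0.093
apply F[14]=+10.000 → step 15: x=-0.175, v=-0.299, θ₁=0.091, ω₁=0.199, θ₂=0.042, ω₂=0.076
apply F[15]=+10.000 → step 16: x=-0.180, v=-0.204, θ₁=0.094, ω₁=0.122, θ₂=0.044, ω₂=0.059
apply F[16]=+10.000 → step 17: x=-0.183, v=-0.110, θ₁=0.096, ω₁=0.047, θ₂=0.045, ω₂=0.040
apply F[17]=+10.000 → step 18: x=-0.185, v=-0.016, θ₁=0.096, ω₁=-0.028, θ₂=0.045, ω₂=0.022
apply F[18]=+10.000 → step 19: x=-0.184, v=0.079, θ₁=0.095, ω₁=-0.103, θ₂=0.046, ω₂=0.004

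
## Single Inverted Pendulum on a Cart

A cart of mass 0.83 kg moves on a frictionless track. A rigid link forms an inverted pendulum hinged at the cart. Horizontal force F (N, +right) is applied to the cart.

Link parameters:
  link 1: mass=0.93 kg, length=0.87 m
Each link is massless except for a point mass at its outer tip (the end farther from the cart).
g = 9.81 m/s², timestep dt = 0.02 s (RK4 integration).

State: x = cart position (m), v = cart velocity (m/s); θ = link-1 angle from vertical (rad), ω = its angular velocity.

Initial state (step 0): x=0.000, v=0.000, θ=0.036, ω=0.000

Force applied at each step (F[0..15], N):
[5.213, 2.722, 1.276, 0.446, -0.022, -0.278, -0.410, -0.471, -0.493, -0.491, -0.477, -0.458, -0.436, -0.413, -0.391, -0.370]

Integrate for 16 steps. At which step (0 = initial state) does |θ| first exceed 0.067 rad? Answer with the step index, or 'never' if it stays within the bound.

apply F[0]=+5.213 → step 1: x=0.001, v=0.118, θ=0.035, ω=-0.127
apply F[1]=+2.722 → step 2: x=0.004, v=0.176, θ=0.032, ω=-0.186
apply F[2]=+1.276 → step 3: x=0.008, v=0.200, θ=0.028, ω=-0.208
apply F[3]=+0.446 → step 4: x=0.012, v=0.205, θ=0.024, ω=-0.208
apply F[4]=-0.022 → step 5: x=0.016, v=0.200, θ=0.019, ω=-0.197
apply F[5]=-0.278 → step 6: x=0.020, v=0.189, θ=0.016, ω=-0.181
apply F[6]=-0.410 → step 7: x=0.024, v=0.177, θ=0.012, ω=-0.163
apply F[7]=-0.471 → step 8: x=0.027, v=0.163, θ=0.009, ω=-0.145
apply F[8]=-0.493 → step 9: x=0.030, v=0.149, θ=0.006, ω=-0.127
apply F[9]=-0.491 → step 10: x=0.033, v=0.136, θ=0.004, ω=-0.111
apply F[10]=-0.477 → step 11: x=0.035, v=0.124, θ=0.002, ω=-0.097
apply F[11]=-0.458 → step 12: x=0.038, v=0.113, θ=0.000, ω=-0.083
apply F[12]=-0.436 → step 13: x=0.040, v=0.102, θ=-0.001, ω=-0.072
apply F[13]=-0.413 → step 14: x=0.042, v=0.093, θ=-0.003, ω=-0.061
apply F[14]=-0.391 → step 15: x=0.044, v=0.084, θ=-0.004, ω=-0.052
apply F[15]=-0.370 → step 16: x=0.045, v=0.076, θ=-0.005, ω=-0.044
max |θ| = 0.036 ≤ 0.067 over all 17 states.

Answer: never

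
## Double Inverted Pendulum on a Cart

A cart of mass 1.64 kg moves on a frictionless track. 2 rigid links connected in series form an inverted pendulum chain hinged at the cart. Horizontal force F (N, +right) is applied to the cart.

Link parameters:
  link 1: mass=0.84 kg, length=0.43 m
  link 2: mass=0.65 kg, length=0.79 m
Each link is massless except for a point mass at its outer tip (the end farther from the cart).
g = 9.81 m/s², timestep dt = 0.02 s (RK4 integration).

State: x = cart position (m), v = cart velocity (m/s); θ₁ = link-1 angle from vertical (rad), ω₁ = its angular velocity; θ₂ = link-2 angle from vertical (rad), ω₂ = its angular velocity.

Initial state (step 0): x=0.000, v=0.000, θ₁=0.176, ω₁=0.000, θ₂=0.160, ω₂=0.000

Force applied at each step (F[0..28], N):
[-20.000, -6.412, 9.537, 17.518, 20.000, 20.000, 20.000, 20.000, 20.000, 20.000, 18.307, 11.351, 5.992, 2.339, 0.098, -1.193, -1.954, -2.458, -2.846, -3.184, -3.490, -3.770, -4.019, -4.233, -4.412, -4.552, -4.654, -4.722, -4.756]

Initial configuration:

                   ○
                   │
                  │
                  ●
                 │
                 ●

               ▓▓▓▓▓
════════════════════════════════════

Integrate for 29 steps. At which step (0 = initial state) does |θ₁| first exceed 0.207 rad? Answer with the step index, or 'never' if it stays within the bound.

apply F[0]=-20.000 → step 1: x=-0.003, v=-0.267, θ₁=0.183, ω₁=0.697, θ₂=0.160, ω₂=-0.006
apply F[1]=-6.412 → step 2: x=-0.009, v=-0.374, θ₁=0.200, ω₁=1.037, θ₂=0.160, ω₂=-0.018
apply F[2]=+9.537 → step 3: x=-0.016, v=-0.295, θ₁=0.220, ω₁=0.972, θ₂=0.159, ω₂=-0.040
apply F[3]=+17.518 → step 4: x=-0.020, v=-0.128, θ₁=0.237, ω₁=0.724, θ₂=0.158, ω₂=-0.075
apply F[4]=+20.000 → step 5: x=-0.021, v=0.065, θ₁=0.249, ω₁=0.434, θ₂=0.156, ω₂=-0.121
apply F[5]=+20.000 → step 6: x=-0.017, v=0.256, θ₁=0.255, ω₁=0.159, θ₂=0.153, ω₂=-0.172
apply F[6]=+20.000 → step 7: x=-0.010, v=0.446, θ₁=0.255, ω₁=-0.109, θ₂=0.149, ω₂=-0.227
apply F[7]=+20.000 → step 8: x=0.000, v=0.636, θ₁=0.250, ω₁=-0.379, θ₂=0.144, ω₂=-0.283
apply F[8]=+20.000 → step 9: x=0.015, v=0.829, θ₁=0.240, ω₁=-0.659, θ₂=0.138, ω₂=-0.337
apply F[9]=+20.000 → step 10: x=0.034, v=1.025, θ₁=0.224, ω₁=-0.958, θ₂=0.131, ω₂=-0.387
apply F[10]=+18.307 → step 11: x=0.056, v=1.207, θ₁=0.202, ω₁=-1.241, θ₂=0.122, ω₂=-0.430
apply F[11]=+11.351 → step 12: x=0.081, v=1.312, θ₁=0.176, ω₁=-1.370, θ₂=0.114, ω₂=-0.461
apply F[12]=+5.992 → step 13: x=0.108, v=1.358, θ₁=0.148, ω₁=-1.385, θ₂=0.104, ω₂=-0.483
apply F[13]=+2.339 → step 14: x=0.135, v=1.365, θ₁=0.121, ω₁=-1.328, θ₂=0.094, ω₂=-0.497
apply F[14]=+0.098 → step 15: x=0.162, v=1.348, θ₁=0.096, ω₁=-1.236, θ₂=0.084, ω₂=-0.504
apply F[15]=-1.193 → step 16: x=0.189, v=1.320, θ₁=0.072, ω₁=-1.131, θ₂=0.074, ω₂=-0.506
apply F[16]=-1.954 → step 17: x=0.215, v=1.286, θ₁=0.051, ω₁=-1.027, θ₂=0.064, ω₂=-0.503
apply F[17]=-2.458 → step 18: x=0.240, v=1.250, θ₁=0.031, ω₁=-0.929, θ₂=0.054, ω₂=-0.495
apply F[18]=-2.846 → step 19: x=0.265, v=1.211, θ₁=0.013, ω₁=-0.838, θ₂=0.044, ω₂=-0.484
apply F[19]=-3.184 → step 20: x=0.289, v=1.171, θ₁=-0.003, ω₁=-0.755, θ₂=0.035, ω₂=-0.470
apply F[20]=-3.490 → step 21: x=0.312, v=1.131, θ₁=-0.017, ω₁=-0.678, θ₂=0.025, ω₂=-0.452
apply F[21]=-3.770 → step 22: x=0.334, v=1.089, θ₁=-0.030, ω₁=-0.607, θ₂=0.017, ω₂=-0.433
apply F[22]=-4.019 → step 23: x=0.355, v=1.046, θ₁=-0.041, ω₁=-0.540, θ₂=0.008, ω₂=-0.413
apply F[23]=-4.233 → step 24: x=0.376, v=1.002, θ₁=-0.051, ω₁=-0.478, θ₂=0.000, ω₂=-0.391
apply F[24]=-4.412 → step 25: x=0.395, v=0.959, θ₁=-0.060, ω₁=-0.419, θ₂=-0.007, ω₂=-0.368
apply F[25]=-4.552 → step 26: x=0.414, v=0.915, θ₁=-0.068, ω₁=-0.365, θ₂=-0.015, ω₂=-0.344
apply F[26]=-4.654 → step 27: x=0.432, v=0.871, θ₁=-0.075, ω₁=-0.314, θ₂=-0.021, ω₂=-0.321
apply F[27]=-4.722 → step 28: x=0.449, v=0.827, θ₁=-0.081, ω₁=-0.267, θ₂=-0.027, ω₂=-0.297
apply F[28]=-4.756 → step 29: x=0.465, v=0.784, θ₁=-0.086, ω₁=-0.224, θ₂=-0.033, ω₂=-0.274
|θ₁| = 0.220 > 0.207 first at step 3.

Answer: 3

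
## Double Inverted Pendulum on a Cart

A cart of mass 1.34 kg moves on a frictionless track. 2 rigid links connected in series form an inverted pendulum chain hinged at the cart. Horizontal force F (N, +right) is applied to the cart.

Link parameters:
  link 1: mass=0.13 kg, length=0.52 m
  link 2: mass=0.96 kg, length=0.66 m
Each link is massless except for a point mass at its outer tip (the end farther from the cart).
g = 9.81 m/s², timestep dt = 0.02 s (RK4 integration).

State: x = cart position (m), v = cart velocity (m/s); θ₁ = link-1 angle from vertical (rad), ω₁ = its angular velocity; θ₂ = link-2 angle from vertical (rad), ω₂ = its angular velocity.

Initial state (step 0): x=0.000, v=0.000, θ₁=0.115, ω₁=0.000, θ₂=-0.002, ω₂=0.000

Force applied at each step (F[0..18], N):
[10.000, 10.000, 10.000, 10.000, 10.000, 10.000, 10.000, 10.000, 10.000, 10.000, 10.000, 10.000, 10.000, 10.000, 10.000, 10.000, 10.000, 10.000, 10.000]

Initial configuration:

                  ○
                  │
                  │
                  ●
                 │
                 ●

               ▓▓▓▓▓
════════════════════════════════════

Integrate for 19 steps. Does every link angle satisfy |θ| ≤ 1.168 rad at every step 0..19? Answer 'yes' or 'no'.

apply F[0]=+10.000 → step 1: x=0.001, v=0.131, θ₁=0.116, ω₁=0.109, θ₂=-0.005, ω₂=-0.285
apply F[1]=+10.000 → step 2: x=0.005, v=0.263, θ₁=0.119, ω₁=0.231, θ₂=-0.013, ω₂=-0.582
apply F[2]=+10.000 → step 3: x=0.012, v=0.395, θ₁=0.125, ω₁=0.377, θ₂=-0.028, ω₂=-0.902
apply F[3]=+10.000 → step 4: x=0.021, v=0.527, θ₁=0.135, ω₁=0.550, θ₂=-0.050, ω₂=-1.247
apply F[4]=+10.000 → step 5: x=0.033, v=0.660, θ₁=0.148, ω₁=0.740, θ₂=-0.078, ω₂=-1.612
apply F[5]=+10.000 → step 6: x=0.047, v=0.794, θ₁=0.164, ω₁=0.925, θ₂=-0.114, ω₂=-1.982
apply F[6]=+10.000 → step 7: x=0.065, v=0.931, θ₁=0.184, ω₁=1.077, θ₂=-0.157, ω₂=-2.336
apply F[7]=+10.000 → step 8: x=0.085, v=1.069, θ₁=0.207, ω₁=1.173, θ₂=-0.207, ω₂=-2.659
apply F[8]=+10.000 → step 9: x=0.107, v=1.209, θ₁=0.231, ω₁=1.203, θ₂=-0.264, ω₂=-2.946
apply F[9]=+10.000 → step 10: x=0.133, v=1.351, θ₁=0.255, ω₁=1.167, θ₂=-0.325, ω₂=-3.201
apply F[10]=+10.000 → step 11: x=0.162, v=1.493, θ₁=0.277, ω₁=1.068, θ₂=-0.391, ω₂=-3.433
apply F[11]=+10.000 → step 12: x=0.193, v=1.637, θ₁=0.297, ω₁=0.909, θ₂=-0.462, ω₂=-3.649
apply F[12]=+10.000 → step 13: x=0.227, v=1.780, θ₁=0.313, ω₁=0.693, θ₂=-0.537, ω₂=-3.858
apply F[13]=+10.000 → step 14: x=0.264, v=1.924, θ₁=0.324, ω₁=0.419, θ₂=-0.617, ω₂=-4.064
apply F[14]=+10.000 → step 15: x=0.304, v=2.068, θ₁=0.329, ω₁=0.082, θ₂=-0.700, ω₂=-4.271
apply F[15]=+10.000 → step 16: x=0.347, v=2.213, θ₁=0.327, ω₁=-0.323, θ₂=-0.787, ω₂=-4.481
apply F[16]=+10.000 → step 17: x=0.392, v=2.357, θ₁=0.316, ω₁=-0.802, θ₂=-0.879, ω₂=-4.691
apply F[17]=+10.000 → step 18: x=0.441, v=2.502, θ₁=0.294, ω₁=-1.363, θ₂=-0.975, ω₂=-4.897
apply F[18]=+10.000 → step 19: x=0.493, v=2.648, θ₁=0.261, ω₁=-2.010, θ₂=-1.075, ω₂=-5.088
Max |angle| over trajectory = 1.075 rad; bound = 1.168 → within bound.

Answer: yes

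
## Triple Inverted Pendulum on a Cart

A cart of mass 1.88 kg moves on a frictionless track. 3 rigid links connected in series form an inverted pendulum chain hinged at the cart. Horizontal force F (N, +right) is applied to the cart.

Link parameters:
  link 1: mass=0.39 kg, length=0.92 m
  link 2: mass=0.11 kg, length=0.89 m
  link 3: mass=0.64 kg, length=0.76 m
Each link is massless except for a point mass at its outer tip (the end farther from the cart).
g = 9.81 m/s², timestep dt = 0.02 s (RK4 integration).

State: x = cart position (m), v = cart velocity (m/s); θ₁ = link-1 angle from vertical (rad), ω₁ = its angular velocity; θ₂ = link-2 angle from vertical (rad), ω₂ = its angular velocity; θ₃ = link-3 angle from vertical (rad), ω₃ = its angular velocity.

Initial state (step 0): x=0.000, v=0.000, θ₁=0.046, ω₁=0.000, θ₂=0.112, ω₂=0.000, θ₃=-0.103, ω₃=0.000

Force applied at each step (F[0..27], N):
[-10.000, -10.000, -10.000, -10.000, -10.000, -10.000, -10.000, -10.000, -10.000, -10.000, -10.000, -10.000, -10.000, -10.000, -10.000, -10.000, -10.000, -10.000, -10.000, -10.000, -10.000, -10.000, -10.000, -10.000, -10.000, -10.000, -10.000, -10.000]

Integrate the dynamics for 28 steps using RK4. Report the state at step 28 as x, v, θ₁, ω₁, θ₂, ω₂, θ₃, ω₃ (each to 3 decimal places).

Answer: x=-0.846, v=-2.710, θ₁=1.200, ω₁=4.611, θ₂=0.821, ω₂=1.664, θ₃=-0.984, ω₃=0.287

Derivation:
apply F[0]=-10.000 → step 1: x=-0.001, v=-0.111, θ₁=0.047, ω₁=0.110, θ₂=0.114, ω₂=0.239, θ₃=-0.106, ω₃=-0.286
apply F[1]=-10.000 → step 2: x=-0.004, v=-0.222, θ₁=0.050, ω₁=0.220, θ₂=0.122, ω₂=0.478, θ₃=-0.114, ω₃=-0.573
apply F[2]=-10.000 → step 3: x=-0.010, v=-0.333, θ₁=0.056, ω₁=0.332, θ₂=0.133, ω₂=0.712, θ₃=-0.129, ω₃=-0.856
apply F[3]=-10.000 → step 4: x=-0.018, v=-0.444, θ₁=0.064, ω₁=0.447, θ₂=0.150, ω₂=0.936, θ₃=-0.149, ω₃=-1.130
apply F[4]=-10.000 → step 5: x=-0.028, v=-0.556, θ₁=0.074, ω₁=0.565, θ₂=0.171, ω₂=1.142, θ₃=-0.174, ω₃=-1.384
apply F[5]=-10.000 → step 6: x=-0.040, v=-0.667, θ₁=0.086, ω₁=0.688, θ₂=0.195, ω₂=1.319, θ₃=-0.204, ω₃=-1.610
apply F[6]=-10.000 → step 7: x=-0.054, v=-0.779, θ₁=0.101, ω₁=0.817, θ₂=0.223, ω₂=1.463, θ₃=-0.238, ω₃=-1.802
apply F[7]=-10.000 → step 8: x=-0.071, v=-0.891, θ₁=0.119, ω₁=0.951, θ₂=0.254, ω₂=1.573, θ₃=-0.276, ω₃=-1.957
apply F[8]=-10.000 → step 9: x=-0.090, v=-1.003, θ₁=0.139, ω₁=1.092, θ₂=0.286, ω₂=1.648, θ₃=-0.316, ω₃=-2.078
apply F[9]=-10.000 → step 10: x=-0.111, v=-1.115, θ₁=0.163, ω₁=1.239, θ₂=0.319, ω₂=1.694, θ₃=-0.359, ω₃=-2.170
apply F[10]=-10.000 → step 11: x=-0.135, v=-1.227, θ₁=0.189, ω₁=1.392, θ₂=0.354, ω₂=1.714, θ₃=-0.403, ω₃=-2.237
apply F[11]=-10.000 → step 12: x=-0.160, v=-1.340, θ₁=0.218, ω₁=1.553, θ₂=0.388, ω₂=1.711, θ₃=-0.448, ω₃=-2.284
apply F[12]=-10.000 → step 13: x=-0.188, v=-1.452, θ₁=0.251, ω₁=1.719, θ₂=0.422, ω₂=1.689, θ₃=-0.494, ω₃=-2.312
apply F[13]=-10.000 → step 14: x=-0.218, v=-1.564, θ₁=0.287, ω₁=1.893, θ₂=0.455, ω₂=1.649, θ₃=-0.540, ω₃=-2.324
apply F[14]=-10.000 → step 15: x=-0.251, v=-1.675, θ₁=0.327, ω₁=2.073, θ₂=0.488, ω₂=1.595, θ₃=-0.587, ω₃=-2.320
apply F[15]=-10.000 → step 16: x=-0.285, v=-1.786, θ₁=0.370, ω₁=2.259, θ₂=0.519, ω₂=1.528, θ₃=-0.633, ω₃=-2.300
apply F[16]=-10.000 → step 17: x=-0.322, v=-1.894, θ₁=0.417, ω₁=2.451, θ₂=0.549, ω₂=1.452, θ₃=-0.679, ω₃=-2.262
apply F[17]=-10.000 → step 18: x=-0.361, v=-2.001, θ₁=0.468, ω₁=2.649, θ₂=0.577, ω₂=1.370, θ₃=-0.723, ω₃=-2.203
apply F[18]=-10.000 → step 19: x=-0.402, v=-2.104, θ₁=0.523, ω₁=2.851, θ₂=0.604, ω₂=1.287, θ₃=-0.767, ω₃=-2.122
apply F[19]=-10.000 → step 20: x=-0.445, v=-2.203, θ₁=0.582, ω₁=3.055, θ₂=0.629, ω₂=1.207, θ₃=-0.808, ω₃=-2.013
apply F[20]=-10.000 → step 21: x=-0.490, v=-2.296, θ₁=0.646, ω₁=3.262, θ₂=0.652, ω₂=1.139, θ₃=-0.847, ω₃=-1.872
apply F[21]=-10.000 → step 22: x=-0.537, v=-2.383, θ₁=0.713, ω₁=3.469, θ₂=0.674, ω₂=1.090, θ₃=-0.883, ω₃=-1.695
apply F[22]=-10.000 → step 23: x=-0.586, v=-2.462, θ₁=0.784, ω₁=3.674, θ₂=0.696, ω₂=1.069, θ₃=-0.914, ω₃=-1.478
apply F[23]=-10.000 → step 24: x=-0.636, v=-2.533, θ₁=0.860, ω₁=3.875, θ₂=0.717, ω₂=1.085, θ₃=-0.941, ω₃=-1.218
apply F[24]=-10.000 → step 25: x=-0.687, v=-2.594, θ₁=0.939, ω₁=4.071, θ₂=0.740, ω₂=1.147, θ₃=-0.963, ω₃=-0.913
apply F[25]=-10.000 → step 26: x=-0.739, v=-2.644, θ₁=1.023, ω₁=4.260, θ₂=0.763, ω₂=1.261, θ₃=-0.978, ω₃=-0.560
apply F[26]=-10.000 → step 27: x=-0.793, v=-2.683, θ₁=1.110, ω₁=4.440, θ₂=0.790, ω₂=1.433, θ₃=-0.985, ω₃=-0.160
apply F[27]=-10.000 → step 28: x=-0.846, v=-2.710, θ₁=1.200, ω₁=4.611, θ₂=0.821, ω₂=1.664, θ₃=-0.984, ω₃=0.287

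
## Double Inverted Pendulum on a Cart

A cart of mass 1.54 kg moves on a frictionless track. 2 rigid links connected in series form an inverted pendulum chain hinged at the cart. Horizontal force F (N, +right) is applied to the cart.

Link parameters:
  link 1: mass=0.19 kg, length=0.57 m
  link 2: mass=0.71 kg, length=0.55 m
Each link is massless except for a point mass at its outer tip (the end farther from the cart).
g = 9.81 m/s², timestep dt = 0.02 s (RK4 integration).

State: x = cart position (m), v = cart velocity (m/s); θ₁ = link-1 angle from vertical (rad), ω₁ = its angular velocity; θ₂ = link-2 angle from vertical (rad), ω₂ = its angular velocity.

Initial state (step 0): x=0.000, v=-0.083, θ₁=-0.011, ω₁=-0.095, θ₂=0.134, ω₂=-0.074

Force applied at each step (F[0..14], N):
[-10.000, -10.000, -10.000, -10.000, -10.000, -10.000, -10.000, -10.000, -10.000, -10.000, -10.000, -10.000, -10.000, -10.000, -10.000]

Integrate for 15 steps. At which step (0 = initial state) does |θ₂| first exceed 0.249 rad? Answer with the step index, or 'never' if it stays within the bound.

Answer: 8

Derivation:
apply F[0]=-10.000 → step 1: x=-0.003, v=-0.212, θ₁=-0.012, ω₁=-0.046, θ₂=0.135, ω₂=0.155
apply F[1]=-10.000 → step 2: x=-0.008, v=-0.340, θ₁=-0.013, ω₁=-0.001, θ₂=0.140, ω₂=0.389
apply F[2]=-10.000 → step 3: x=-0.017, v=-0.469, θ₁=-0.012, ω₁=0.039, θ₂=0.150, ω₂=0.631
apply F[3]=-10.000 → step 4: x=-0.027, v=-0.597, θ₁=-0.011, ω₁=0.072, θ₂=0.166, ω₂=0.884
apply F[4]=-10.000 → step 5: x=-0.040, v=-0.726, θ₁=-0.010, ω₁=0.098, θ₂=0.186, ω₂=1.150
apply F[5]=-10.000 → step 6: x=-0.056, v=-0.855, θ₁=-0.007, ω₁=0.119, θ₂=0.212, ω₂=1.430
apply F[6]=-10.000 → step 7: x=-0.075, v=-0.985, θ₁=-0.005, ω₁=0.137, θ₂=0.243, ω₂=1.721
apply F[7]=-10.000 → step 8: x=-0.096, v=-1.114, θ₁=-0.002, ω₁=0.157, θ₂=0.281, ω₂=2.021
apply F[8]=-10.000 → step 9: x=-0.119, v=-1.244, θ₁=0.001, ω₁=0.187, θ₂=0.324, ω₂=2.322
apply F[9]=-10.000 → step 10: x=-0.145, v=-1.374, θ₁=0.006, ω₁=0.235, θ₂=0.373, ω₂=2.619
apply F[10]=-10.000 → step 11: x=-0.174, v=-1.504, θ₁=0.011, ω₁=0.312, θ₂=0.429, ω₂=2.902
apply F[11]=-10.000 → step 12: x=-0.206, v=-1.635, θ₁=0.018, ω₁=0.425, θ₂=0.489, ω₂=3.165
apply F[12]=-10.000 → step 13: x=-0.240, v=-1.765, θ₁=0.028, ω₁=0.581, θ₂=0.555, ω₂=3.405
apply F[13]=-10.000 → step 14: x=-0.276, v=-1.896, θ₁=0.042, ω₁=0.784, θ₂=0.625, ω₂=3.617
apply F[14]=-10.000 → step 15: x=-0.315, v=-2.027, θ₁=0.060, ω₁=1.038, θ₂=0.700, ω₂=3.799
|θ₂| = 0.281 > 0.249 first at step 8.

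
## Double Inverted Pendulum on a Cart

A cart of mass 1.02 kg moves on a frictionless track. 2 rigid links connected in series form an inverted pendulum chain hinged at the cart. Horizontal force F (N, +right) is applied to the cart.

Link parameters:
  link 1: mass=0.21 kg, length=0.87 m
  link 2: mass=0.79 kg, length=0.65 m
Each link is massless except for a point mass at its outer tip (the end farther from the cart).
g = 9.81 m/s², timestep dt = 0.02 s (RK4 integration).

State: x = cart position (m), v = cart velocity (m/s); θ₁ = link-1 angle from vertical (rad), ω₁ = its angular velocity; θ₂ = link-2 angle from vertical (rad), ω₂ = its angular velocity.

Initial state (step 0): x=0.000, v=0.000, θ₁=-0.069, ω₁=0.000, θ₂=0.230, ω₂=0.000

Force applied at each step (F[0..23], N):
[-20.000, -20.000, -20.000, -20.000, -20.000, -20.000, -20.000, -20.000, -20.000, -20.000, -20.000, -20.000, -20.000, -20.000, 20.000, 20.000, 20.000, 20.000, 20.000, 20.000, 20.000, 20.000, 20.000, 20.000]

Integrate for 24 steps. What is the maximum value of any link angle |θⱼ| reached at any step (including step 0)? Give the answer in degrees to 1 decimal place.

apply F[0]=-20.000 → step 1: x=-0.004, v=-0.381, θ₁=-0.067, ω₁=0.219, θ₂=0.234, ω₂=0.360
apply F[1]=-20.000 → step 2: x=-0.015, v=-0.763, θ₁=-0.060, ω₁=0.445, θ₂=0.244, ω₂=0.712
apply F[2]=-20.000 → step 3: x=-0.034, v=-1.147, θ₁=-0.049, ω₁=0.687, θ₂=0.262, ω₂=1.048
apply F[3]=-20.000 → step 4: x=-0.061, v=-1.534, θ₁=-0.033, ω₁=0.954, θ₂=0.286, ω₂=1.358
apply F[4]=-20.000 → step 5: x=-0.096, v=-1.923, θ₁=-0.011, ω₁=1.252, θ₂=0.316, ω₂=1.630
apply F[5]=-20.000 → step 6: x=-0.138, v=-2.316, θ₁=0.018, ω₁=1.592, θ₂=0.351, ω₂=1.852
apply F[6]=-20.000 → step 7: x=-0.188, v=-2.710, θ₁=0.053, ω₁=1.981, θ₂=0.390, ω₂=2.006
apply F[7]=-20.000 → step 8: x=-0.246, v=-3.104, θ₁=0.097, ω₁=2.427, θ₂=0.431, ω₂=2.077
apply F[8]=-20.000 → step 9: x=-0.312, v=-3.494, θ₁=0.151, ω₁=2.934, θ₂=0.472, ω₂=2.043
apply F[9]=-20.000 → step 10: x=-0.386, v=-3.874, θ₁=0.215, ω₁=3.506, θ₂=0.512, ω₂=1.888
apply F[10]=-20.000 → step 11: x=-0.467, v=-4.230, θ₁=0.292, ω₁=4.131, θ₂=0.547, ω₂=1.603
apply F[11]=-20.000 → step 12: x=-0.555, v=-4.545, θ₁=0.381, ω₁=4.775, θ₂=0.575, ω₂=1.214
apply F[12]=-20.000 → step 13: x=-0.649, v=-4.792, θ₁=0.482, ω₁=5.359, θ₂=0.595, ω₂=0.820
apply F[13]=-20.000 → step 14: x=-0.746, v=-4.956, θ₁=0.594, ω₁=5.762, θ₂=0.609, ω₂=0.609
apply F[14]=+20.000 → step 15: x=-0.841, v=-4.496, θ₁=0.706, ω₁=5.462, θ₂=0.621, ω₂=0.634
apply F[15]=+20.000 → step 16: x=-0.926, v=-4.065, θ₁=0.813, ω₁=5.226, θ₂=0.635, ω₂=0.687
apply F[16]=+20.000 → step 17: x=-1.003, v=-3.655, θ₁=0.916, ω₁=5.070, θ₂=0.649, ω₂=0.723
apply F[17]=+20.000 → step 18: x=-1.073, v=-3.259, θ₁=1.016, ω₁=4.989, θ₂=0.663, ω₂=0.734
apply F[18]=+20.000 → step 19: x=-1.134, v=-2.868, θ₁=1.115, ω₁=4.967, θ₂=0.678, ω₂=0.731
apply F[19]=+20.000 → step 20: x=-1.187, v=-2.476, θ₁=1.215, ω₁=4.995, θ₂=0.693, ω₂=0.729
apply F[20]=+20.000 → step 21: x=-1.233, v=-2.081, θ₁=1.316, ω₁=5.063, θ₂=0.707, ω₂=0.744
apply F[21]=+20.000 → step 22: x=-1.270, v=-1.678, θ₁=1.418, ω₁=5.163, θ₂=0.723, ω₂=0.792
apply F[22]=+20.000 → step 23: x=-1.300, v=-1.267, θ₁=1.522, ω₁=5.293, θ₂=0.739, ω₂=0.887
apply F[23]=+20.000 → step 24: x=-1.321, v=-0.847, θ₁=1.630, ω₁=5.450, θ₂=0.758, ω₂=1.044
Max |angle| over trajectory = 1.630 rad = 93.4°.

Answer: 93.4°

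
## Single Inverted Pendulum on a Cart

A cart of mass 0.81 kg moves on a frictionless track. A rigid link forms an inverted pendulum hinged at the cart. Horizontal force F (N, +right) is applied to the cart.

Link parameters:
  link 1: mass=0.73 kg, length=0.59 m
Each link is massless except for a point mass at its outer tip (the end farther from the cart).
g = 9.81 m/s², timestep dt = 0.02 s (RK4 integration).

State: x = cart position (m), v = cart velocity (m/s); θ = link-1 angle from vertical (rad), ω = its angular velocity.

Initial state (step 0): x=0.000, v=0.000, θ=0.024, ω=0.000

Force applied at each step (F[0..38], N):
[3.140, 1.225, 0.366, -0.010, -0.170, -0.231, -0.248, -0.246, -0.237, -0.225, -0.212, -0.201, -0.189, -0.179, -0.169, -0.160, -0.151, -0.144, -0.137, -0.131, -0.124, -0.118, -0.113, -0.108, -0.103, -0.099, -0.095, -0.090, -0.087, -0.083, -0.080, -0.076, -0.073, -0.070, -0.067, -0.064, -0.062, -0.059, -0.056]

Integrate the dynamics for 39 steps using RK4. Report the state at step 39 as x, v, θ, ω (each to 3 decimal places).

Answer: x=0.028, v=-0.001, θ=-0.004, ω=0.006

Derivation:
apply F[0]=+3.140 → step 1: x=0.001, v=0.073, θ=0.023, ω=-0.116
apply F[1]=+1.225 → step 2: x=0.002, v=0.100, θ=0.020, ω=-0.154
apply F[2]=+0.366 → step 3: x=0.005, v=0.106, θ=0.017, ω=-0.158
apply F[3]=-0.010 → step 4: x=0.007, v=0.103, θ=0.014, ω=-0.147
apply F[4]=-0.170 → step 5: x=0.009, v=0.096, θ=0.011, ω=-0.132
apply F[5]=-0.231 → step 6: x=0.010, v=0.089, θ=0.009, ω=-0.116
apply F[6]=-0.248 → step 7: x=0.012, v=0.081, θ=0.007, ω=-0.101
apply F[7]=-0.246 → step 8: x=0.014, v=0.074, θ=0.005, ω=-0.087
apply F[8]=-0.237 → step 9: x=0.015, v=0.068, θ=0.003, ω=-0.075
apply F[9]=-0.225 → step 10: x=0.016, v=0.062, θ=0.002, ω=-0.064
apply F[10]=-0.212 → step 11: x=0.018, v=0.056, θ=0.000, ω=-0.055
apply F[11]=-0.201 → step 12: x=0.019, v=0.051, θ=-0.001, ω=-0.046
apply F[12]=-0.189 → step 13: x=0.020, v=0.047, θ=-0.001, ω=-0.039
apply F[13]=-0.179 → step 14: x=0.021, v=0.043, θ=-0.002, ω=-0.033
apply F[14]=-0.169 → step 15: x=0.021, v=0.039, θ=-0.003, ω=-0.027
apply F[15]=-0.160 → step 16: x=0.022, v=0.036, θ=-0.003, ω=-0.022
apply F[16]=-0.151 → step 17: x=0.023, v=0.032, θ=-0.004, ω=-0.018
apply F[17]=-0.144 → step 18: x=0.023, v=0.030, θ=-0.004, ω=-0.015
apply F[18]=-0.137 → step 19: x=0.024, v=0.027, θ=-0.004, ω=-0.012
apply F[19]=-0.131 → step 20: x=0.024, v=0.024, θ=-0.004, ω=-0.009
apply F[20]=-0.124 → step 21: x=0.025, v=0.022, θ=-0.005, ω=-0.006
apply F[21]=-0.118 → step 22: x=0.025, v=0.020, θ=-0.005, ω=-0.004
apply F[22]=-0.113 → step 23: x=0.026, v=0.018, θ=-0.005, ω=-0.003
apply F[23]=-0.108 → step 24: x=0.026, v=0.016, θ=-0.005, ω=-0.001
apply F[24]=-0.103 → step 25: x=0.026, v=0.015, θ=-0.005, ω=0.000
apply F[25]=-0.099 → step 26: x=0.027, v=0.013, θ=-0.005, ω=0.001
apply F[26]=-0.095 → step 27: x=0.027, v=0.012, θ=-0.005, ω=0.002
apply F[27]=-0.090 → step 28: x=0.027, v=0.010, θ=-0.005, ω=0.003
apply F[28]=-0.087 → step 29: x=0.027, v=0.009, θ=-0.005, ω=0.003
apply F[29]=-0.083 → step 30: x=0.027, v=0.008, θ=-0.005, ω=0.004
apply F[30]=-0.080 → step 31: x=0.028, v=0.006, θ=-0.005, ω=0.004
apply F[31]=-0.076 → step 32: x=0.028, v=0.005, θ=-0.004, ω=0.005
apply F[32]=-0.073 → step 33: x=0.028, v=0.004, θ=-0.004, ω=0.005
apply F[33]=-0.070 → step 34: x=0.028, v=0.003, θ=-0.004, ω=0.005
apply F[34]=-0.067 → step 35: x=0.028, v=0.002, θ=-0.004, ω=0.006
apply F[35]=-0.064 → step 36: x=0.028, v=0.002, θ=-0.004, ω=0.006
apply F[36]=-0.062 → step 37: x=0.028, v=0.001, θ=-0.004, ω=0.006
apply F[37]=-0.059 → step 38: x=0.028, v=-0.000, θ=-0.004, ω=0.006
apply F[38]=-0.056 → step 39: x=0.028, v=-0.001, θ=-0.004, ω=0.006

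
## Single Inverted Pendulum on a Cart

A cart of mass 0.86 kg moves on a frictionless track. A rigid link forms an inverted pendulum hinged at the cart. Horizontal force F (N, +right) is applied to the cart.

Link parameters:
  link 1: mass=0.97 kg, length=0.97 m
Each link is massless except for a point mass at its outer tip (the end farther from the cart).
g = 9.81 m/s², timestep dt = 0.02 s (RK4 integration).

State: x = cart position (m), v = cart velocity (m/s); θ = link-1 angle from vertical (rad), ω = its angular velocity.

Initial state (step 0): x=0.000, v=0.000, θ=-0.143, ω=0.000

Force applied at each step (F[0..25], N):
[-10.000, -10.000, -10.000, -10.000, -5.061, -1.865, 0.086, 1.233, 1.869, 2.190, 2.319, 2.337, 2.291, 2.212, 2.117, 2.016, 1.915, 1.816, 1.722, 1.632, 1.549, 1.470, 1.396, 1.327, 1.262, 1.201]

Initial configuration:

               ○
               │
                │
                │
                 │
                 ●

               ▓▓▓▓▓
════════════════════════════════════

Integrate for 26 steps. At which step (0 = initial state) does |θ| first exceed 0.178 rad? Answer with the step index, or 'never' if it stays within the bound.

apply F[0]=-10.000 → step 1: x=-0.002, v=-0.197, θ=-0.141, ω=0.172
apply F[1]=-10.000 → step 2: x=-0.008, v=-0.395, θ=-0.136, ω=0.347
apply F[2]=-10.000 → step 3: x=-0.018, v=-0.595, θ=-0.127, ω=0.525
apply F[3]=-10.000 → step 4: x=-0.032, v=-0.799, θ=-0.115, ω=0.708
apply F[4]=-5.061 → step 5: x=-0.049, v=-0.893, θ=-0.100, ω=0.783
apply F[5]=-1.865 → step 6: x=-0.067, v=-0.917, θ=-0.084, ω=0.789
apply F[6]=+0.086 → step 7: x=-0.085, v=-0.899, θ=-0.069, ω=0.755
apply F[7]=+1.233 → step 8: x=-0.102, v=-0.858, θ=-0.054, ω=0.700
apply F[8]=+1.869 → step 9: x=-0.119, v=-0.805, θ=-0.041, ω=0.636
apply F[9]=+2.190 → step 10: x=-0.135, v=-0.746, θ=-0.029, ω=0.569
apply F[10]=+2.319 → step 11: x=-0.149, v=-0.687, θ=-0.018, ω=0.503
apply F[11]=+2.337 → step 12: x=-0.162, v=-0.630, θ=-0.009, ω=0.441
apply F[12]=+2.291 → step 13: x=-0.174, v=-0.576, θ=-0.001, ω=0.384
apply F[13]=+2.212 → step 14: x=-0.185, v=-0.525, θ=0.006, ω=0.333
apply F[14]=+2.117 → step 15: x=-0.195, v=-0.478, θ=0.013, ω=0.286
apply F[15]=+2.016 → step 16: x=-0.204, v=-0.434, θ=0.018, ω=0.244
apply F[16]=+1.915 → step 17: x=-0.213, v=-0.394, θ=0.022, ω=0.207
apply F[17]=+1.816 → step 18: x=-0.220, v=-0.358, θ=0.026, ω=0.174
apply F[18]=+1.722 → step 19: x=-0.227, v=-0.324, θ=0.029, ω=0.145
apply F[19]=+1.632 → step 20: x=-0.233, v=-0.293, θ=0.032, ω=0.119
apply F[20]=+1.549 → step 21: x=-0.239, v=-0.264, θ=0.034, ω=0.096
apply F[21]=+1.470 → step 22: x=-0.244, v=-0.238, θ=0.036, ω=0.076
apply F[22]=+1.396 → step 23: x=-0.248, v=-0.213, θ=0.037, ω=0.059
apply F[23]=+1.327 → step 24: x=-0.252, v=-0.191, θ=0.038, ω=0.043
apply F[24]=+1.262 → step 25: x=-0.256, v=-0.170, θ=0.039, ω=0.030
apply F[25]=+1.201 → step 26: x=-0.259, v=-0.151, θ=0.040, ω=0.018
max |θ| = 0.143 ≤ 0.178 over all 27 states.

Answer: never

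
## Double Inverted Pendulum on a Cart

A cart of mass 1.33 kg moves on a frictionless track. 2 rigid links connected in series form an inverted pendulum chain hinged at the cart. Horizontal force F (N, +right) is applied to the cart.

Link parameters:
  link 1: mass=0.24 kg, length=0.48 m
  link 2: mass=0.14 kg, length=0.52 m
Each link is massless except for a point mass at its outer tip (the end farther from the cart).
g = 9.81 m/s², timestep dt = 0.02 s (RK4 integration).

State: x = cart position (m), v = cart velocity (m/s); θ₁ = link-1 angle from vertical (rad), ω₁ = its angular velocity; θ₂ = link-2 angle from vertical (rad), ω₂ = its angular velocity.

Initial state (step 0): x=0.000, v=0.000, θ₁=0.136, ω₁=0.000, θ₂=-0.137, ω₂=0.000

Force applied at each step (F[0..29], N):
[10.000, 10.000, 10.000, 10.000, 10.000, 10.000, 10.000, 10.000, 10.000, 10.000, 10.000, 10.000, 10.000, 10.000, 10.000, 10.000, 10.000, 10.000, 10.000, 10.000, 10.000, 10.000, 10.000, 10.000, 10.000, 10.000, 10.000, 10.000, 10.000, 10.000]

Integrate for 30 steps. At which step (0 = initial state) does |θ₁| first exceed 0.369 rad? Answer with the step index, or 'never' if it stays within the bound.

Answer: 16

Derivation:
apply F[0]=+10.000 → step 1: x=0.001, v=0.142, θ₁=0.134, ω₁=-0.174, θ₂=-0.139, ω₂=-0.168
apply F[1]=+10.000 → step 2: x=0.006, v=0.285, θ₁=0.129, ω₁=-0.351, θ₂=-0.144, ω₂=-0.335
apply F[2]=+10.000 → step 3: x=0.013, v=0.428, θ₁=0.120, ω₁=-0.533, θ₂=-0.152, ω₂=-0.500
apply F[3]=+10.000 → step 4: x=0.023, v=0.572, θ₁=0.108, ω₁=-0.723, θ₂=-0.164, ω₂=-0.662
apply F[4]=+10.000 → step 5: x=0.036, v=0.717, θ₁=0.091, ω₁=-0.923, θ₂=-0.179, ω₂=-0.819
apply F[5]=+10.000 → step 6: x=0.052, v=0.863, θ₁=0.071, ω₁=-1.137, θ₂=-0.196, ω₂=-0.970
apply F[6]=+10.000 → step 7: x=0.070, v=1.011, θ₁=0.046, ω₁=-1.367, θ₂=-0.217, ω₂=-1.112
apply F[7]=+10.000 → step 8: x=0.092, v=1.160, θ₁=0.016, ω₁=-1.617, θ₂=-0.241, ω₂=-1.244
apply F[8]=+10.000 → step 9: x=0.117, v=1.310, θ₁=-0.019, ω₁=-1.889, θ₂=-0.267, ω₂=-1.361
apply F[9]=+10.000 → step 10: x=0.144, v=1.462, θ₁=-0.060, ω₁=-2.186, θ₂=-0.295, ω₂=-1.462
apply F[10]=+10.000 → step 11: x=0.175, v=1.615, θ₁=-0.107, ω₁=-2.510, θ₂=-0.325, ω₂=-1.543
apply F[11]=+10.000 → step 12: x=0.209, v=1.769, θ₁=-0.161, ω₁=-2.863, θ₂=-0.357, ω₂=-1.602
apply F[12]=+10.000 → step 13: x=0.246, v=1.923, θ₁=-0.222, ω₁=-3.245, θ₂=-0.389, ω₂=-1.637
apply F[13]=+10.000 → step 14: x=0.286, v=2.075, θ₁=-0.290, ω₁=-3.653, θ₂=-0.422, ω₂=-1.649
apply F[14]=+10.000 → step 15: x=0.329, v=2.224, θ₁=-0.368, ω₁=-4.083, θ₂=-0.455, ω₂=-1.644
apply F[15]=+10.000 → step 16: x=0.375, v=2.366, θ₁=-0.454, ω₁=-4.524, θ₂=-0.488, ω₂=-1.633
apply F[16]=+10.000 → step 17: x=0.423, v=2.500, θ₁=-0.549, ω₁=-4.966, θ₂=-0.520, ω₂=-1.632
apply F[17]=+10.000 → step 18: x=0.475, v=2.623, θ₁=-0.652, ω₁=-5.391, θ₂=-0.553, ω₂=-1.667
apply F[18]=+10.000 → step 19: x=0.528, v=2.730, θ₁=-0.764, ω₁=-5.786, θ₂=-0.588, ω₂=-1.764
apply F[19]=+10.000 → step 20: x=0.584, v=2.822, θ₁=-0.884, ω₁=-6.137, θ₂=-0.624, ω₂=-1.949
apply F[20]=+10.000 → step 21: x=0.641, v=2.897, θ₁=-1.009, ω₁=-6.438, θ₂=-0.666, ω₂=-2.243
apply F[21]=+10.000 → step 22: x=0.700, v=2.956, θ₁=-1.141, ω₁=-6.684, θ₂=-0.715, ω₂=-2.659
apply F[22]=+10.000 → step 23: x=0.759, v=3.000, θ₁=-1.276, ω₁=-6.875, θ₂=-0.773, ω₂=-3.201
apply F[23]=+10.000 → step 24: x=0.820, v=3.032, θ₁=-1.415, ω₁=-7.010, θ₂=-0.844, ω₂=-3.866
apply F[24]=+10.000 → step 25: x=0.880, v=3.053, θ₁=-1.556, ω₁=-7.081, θ₂=-0.929, ω₂=-4.648
apply F[25]=+10.000 → step 26: x=0.942, v=3.066, θ₁=-1.698, ω₁=-7.081, θ₂=-1.031, ω₂=-5.536
apply F[26]=+10.000 → step 27: x=1.003, v=3.073, θ₁=-1.839, ω₁=-6.992, θ₂=-1.151, ω₂=-6.516
apply F[27]=+10.000 → step 28: x=1.065, v=3.077, θ₁=-1.977, ω₁=-6.798, θ₂=-1.292, ω₂=-7.570
apply F[28]=+10.000 → step 29: x=1.126, v=3.080, θ₁=-2.110, ω₁=-6.486, θ₂=-1.454, ω₂=-8.675
apply F[29]=+10.000 → step 30: x=1.188, v=3.082, θ₁=-2.236, ω₁=-6.056, θ₂=-1.639, ω₂=-9.802
|θ₁| = 0.454 > 0.369 first at step 16.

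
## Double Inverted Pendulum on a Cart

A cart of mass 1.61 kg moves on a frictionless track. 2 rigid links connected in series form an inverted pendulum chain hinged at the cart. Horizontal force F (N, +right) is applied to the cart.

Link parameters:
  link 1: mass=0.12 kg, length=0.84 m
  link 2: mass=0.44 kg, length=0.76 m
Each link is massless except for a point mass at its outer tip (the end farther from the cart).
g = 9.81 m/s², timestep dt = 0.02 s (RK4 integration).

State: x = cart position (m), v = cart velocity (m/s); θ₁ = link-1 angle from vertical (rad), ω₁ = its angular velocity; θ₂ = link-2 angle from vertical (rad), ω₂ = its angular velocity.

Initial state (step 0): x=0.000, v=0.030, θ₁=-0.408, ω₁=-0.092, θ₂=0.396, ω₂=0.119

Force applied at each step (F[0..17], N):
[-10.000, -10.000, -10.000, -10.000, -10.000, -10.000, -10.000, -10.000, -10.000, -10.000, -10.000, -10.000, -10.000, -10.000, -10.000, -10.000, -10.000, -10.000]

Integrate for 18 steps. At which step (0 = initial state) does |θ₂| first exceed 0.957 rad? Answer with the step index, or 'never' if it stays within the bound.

Answer: 14

Derivation:
apply F[0]=-10.000 → step 1: x=-0.001, v=-0.084, θ₁=-0.411, ω₁=-0.227, θ₂=0.402, ω₂=0.460
apply F[1]=-10.000 → step 2: x=-0.003, v=-0.197, θ₁=-0.417, ω₁=-0.355, θ₂=0.414, ω₂=0.794
apply F[2]=-10.000 → step 3: x=-0.008, v=-0.312, θ₁=-0.425, ω₁=-0.470, θ₂=0.434, ω₂=1.119
apply F[3]=-10.000 → step 4: x=-0.016, v=-0.426, θ₁=-0.436, ω₁=-0.567, θ₂=0.459, ω₂=1.431
apply F[4]=-10.000 → step 5: x=-0.025, v=-0.541, θ₁=-0.448, ω₁=-0.644, θ₂=0.491, ω₂=1.728
apply F[5]=-10.000 → step 6: x=-0.037, v=-0.657, θ₁=-0.461, ω₁=-0.697, θ₂=0.528, ω₂=2.012
apply F[6]=-10.000 → step 7: x=-0.052, v=-0.773, θ₁=-0.476, ω₁=-0.725, θ₂=0.571, ω₂=2.284
apply F[7]=-10.000 → step 8: x=-0.068, v=-0.889, θ₁=-0.490, ω₁=-0.725, θ₂=0.619, ω₂=2.546
apply F[8]=-10.000 → step 9: x=-0.087, v=-1.006, θ₁=-0.504, ω₁=-0.697, θ₂=0.673, ω₂=2.801
apply F[9]=-10.000 → step 10: x=-0.109, v=-1.123, θ₁=-0.518, ω₁=-0.639, θ₂=0.731, ω₂=3.053
apply F[10]=-10.000 → step 11: x=-0.132, v=-1.240, θ₁=-0.530, ω₁=-0.548, θ₂=0.795, ω₂=3.307
apply F[11]=-10.000 → step 12: x=-0.158, v=-1.356, θ₁=-0.540, ω₁=-0.421, θ₂=0.864, ω₂=3.567
apply F[12]=-10.000 → step 13: x=-0.187, v=-1.472, θ₁=-0.546, ω₁=-0.255, θ₂=0.938, ω₂=3.839
apply F[13]=-10.000 → step 14: x=-0.217, v=-1.588, θ₁=-0.549, ω₁=-0.043, θ₂=1.017, ω₂=4.127
apply F[14]=-10.000 → step 15: x=-0.250, v=-1.703, θ₁=-0.548, ω₁=0.221, θ₂=1.103, ω₂=4.437
apply F[15]=-10.000 → step 16: x=-0.285, v=-1.817, θ₁=-0.540, ω₁=0.544, θ₂=1.195, ω₂=4.775
apply F[16]=-10.000 → step 17: x=-0.323, v=-1.931, θ₁=-0.525, ω₁=0.938, θ₂=1.294, ω₂=5.145
apply F[17]=-10.000 → step 18: x=-0.362, v=-2.043, θ₁=-0.502, ω₁=1.411, θ₂=1.401, ω₂=5.551
|θ₂| = 1.017 > 0.957 first at step 14.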